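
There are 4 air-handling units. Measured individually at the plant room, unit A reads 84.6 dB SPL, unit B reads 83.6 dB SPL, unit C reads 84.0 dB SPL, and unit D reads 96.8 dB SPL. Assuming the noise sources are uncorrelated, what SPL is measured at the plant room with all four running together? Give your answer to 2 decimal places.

Uncorrelated sources add in intensity (power), not in dB.
L_total = 10·log₁₀(10^(84.6/10) + 10^(83.6/10) + 10^(84.0/10) + 10^(96.8/10)) = 10·log₁₀(5555000000) = 97.45 dB SPL.

97.45 dB SPL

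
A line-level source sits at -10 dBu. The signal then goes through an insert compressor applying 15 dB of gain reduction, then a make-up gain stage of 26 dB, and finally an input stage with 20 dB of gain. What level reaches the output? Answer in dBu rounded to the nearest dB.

In dB, series stages simply add:
-10 − 15 + 26 + 20 = +21 dBu.

+21 dBu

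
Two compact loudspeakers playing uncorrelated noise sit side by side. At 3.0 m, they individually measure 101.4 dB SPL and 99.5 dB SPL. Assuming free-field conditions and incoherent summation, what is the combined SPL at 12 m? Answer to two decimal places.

Combined at 3.0 m: 10·log₁₀(10^(101.4/10)+10^(99.5/10)) = 103.563 dB SPL.
Then apply −20·log₁₀(12/3.0) = -12.041 dB → 91.52 dB SPL.

91.52 dB SPL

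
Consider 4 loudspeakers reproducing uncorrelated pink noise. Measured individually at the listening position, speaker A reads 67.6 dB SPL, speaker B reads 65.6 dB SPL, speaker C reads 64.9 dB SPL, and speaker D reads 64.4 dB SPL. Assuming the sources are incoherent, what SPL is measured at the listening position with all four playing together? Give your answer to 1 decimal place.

71.8 dB SPL

Add the sources as powers (linear), then convert back to dB:
L_total = 10·log₁₀(10^(67.6/10) + 10^(65.6/10) + 10^(64.9/10) + 10^(64.4/10)) = 10·log₁₀(15230000) = 71.8 dB SPL.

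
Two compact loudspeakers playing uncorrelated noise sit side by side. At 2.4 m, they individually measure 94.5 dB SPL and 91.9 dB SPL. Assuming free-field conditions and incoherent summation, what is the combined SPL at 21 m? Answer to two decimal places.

Combined at 2.4 m: 10·log₁₀(10^(94.5/10)+10^(91.9/10)) = 96.402 dB SPL.
Then apply −20·log₁₀(21/2.4) = -18.840 dB → 77.56 dB SPL.

77.56 dB SPL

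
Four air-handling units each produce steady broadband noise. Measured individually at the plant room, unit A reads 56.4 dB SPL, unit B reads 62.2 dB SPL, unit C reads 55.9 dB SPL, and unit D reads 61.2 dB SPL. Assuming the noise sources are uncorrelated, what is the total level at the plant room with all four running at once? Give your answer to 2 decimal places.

Incoherent sources sum as intensities:
L_total = 10·log₁₀(10^(56.4/10) + 10^(62.2/10) + 10^(55.9/10) + 10^(61.2/10)) = 10·log₁₀(3803000) = 65.80 dB SPL.

65.80 dB SPL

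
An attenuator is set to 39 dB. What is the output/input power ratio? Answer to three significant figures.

0.000126

Power ratio = 10^(dB/10).
10^(-39/10) = 10^(-3.900) = 0.000126.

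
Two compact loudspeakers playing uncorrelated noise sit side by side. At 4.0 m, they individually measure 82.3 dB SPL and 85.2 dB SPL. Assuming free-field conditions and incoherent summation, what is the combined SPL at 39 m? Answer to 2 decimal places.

67.22 dB SPL

Combined at 4.0 m: 10·log₁₀(10^(82.3/10)+10^(85.2/10)) = 86.998 dB SPL.
Then apply −20·log₁₀(39/4.0) = -19.780 dB → 67.22 dB SPL.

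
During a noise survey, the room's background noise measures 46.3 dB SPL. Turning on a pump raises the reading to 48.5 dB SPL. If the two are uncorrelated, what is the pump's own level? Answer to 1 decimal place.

44.5 dB SPL

Background correction is a power subtraction:
L_src = 10·log₁₀(10^(48.5/10) − 10^(46.3/10)) = 10·log₁₀(28140) = 44.5 dB SPL.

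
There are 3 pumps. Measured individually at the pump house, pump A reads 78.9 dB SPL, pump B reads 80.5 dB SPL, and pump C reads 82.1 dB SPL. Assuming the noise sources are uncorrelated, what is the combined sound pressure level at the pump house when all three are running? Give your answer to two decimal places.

Incoherent sources sum as intensities:
L_total = 10·log₁₀(10^(78.9/10) + 10^(80.5/10) + 10^(82.1/10)) = 10·log₁₀(352000000) = 85.47 dB SPL.

85.47 dB SPL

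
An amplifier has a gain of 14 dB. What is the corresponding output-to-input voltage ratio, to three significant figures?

Voltage ratio = 10^(dB/20).
10^(14/20) = 10^(0.7000) = 5.01.

5.01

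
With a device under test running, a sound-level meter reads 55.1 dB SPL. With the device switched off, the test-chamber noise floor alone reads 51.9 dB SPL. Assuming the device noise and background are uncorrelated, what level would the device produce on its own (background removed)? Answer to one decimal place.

Background correction is a power subtraction:
L_src = 10·log₁₀(10^(55.1/10) − 10^(51.9/10)) = 10·log₁₀(168700) = 52.3 dB SPL.

52.3 dB SPL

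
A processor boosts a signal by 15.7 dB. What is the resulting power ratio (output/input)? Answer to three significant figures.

37.2

Power ratio = 10^(dB/10).
10^(15.7/10) = 10^(1.570) = 37.2.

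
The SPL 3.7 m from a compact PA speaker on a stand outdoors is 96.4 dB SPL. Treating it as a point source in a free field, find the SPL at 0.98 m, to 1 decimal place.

Inverse-square spreading gives ΔL = −20·log₁₀(d₂/d₁).
ΔL = −20·log₁₀(0.98/3.7) = 11.54 dB, so L₂ = 96.4 + (11.54) = 107.9 dB SPL.

107.9 dB SPL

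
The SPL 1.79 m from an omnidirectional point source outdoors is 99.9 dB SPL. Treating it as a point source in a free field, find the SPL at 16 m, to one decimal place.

Free-field point source: level drops by 20·log₁₀ of the distance ratio.
ΔL = −20·log₁₀(16/1.79) = -19.03 dB, so L₂ = 99.9 + (-19.03) = 80.9 dB SPL.

80.9 dB SPL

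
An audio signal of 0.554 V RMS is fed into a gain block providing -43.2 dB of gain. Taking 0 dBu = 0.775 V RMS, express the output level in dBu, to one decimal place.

Input level: 20·log₁₀(0.554/0.775) = -2.92 dBu.
Output: -2.92 − 43.2 = -46.1 dBu.

-46.1 dBu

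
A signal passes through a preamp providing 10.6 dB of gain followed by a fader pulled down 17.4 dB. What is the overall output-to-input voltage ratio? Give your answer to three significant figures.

Net gain = 10.6 + (−17.4) = -6.8 dB.
Voltage ratio = 10^(-6.8/20) = 0.457.

0.457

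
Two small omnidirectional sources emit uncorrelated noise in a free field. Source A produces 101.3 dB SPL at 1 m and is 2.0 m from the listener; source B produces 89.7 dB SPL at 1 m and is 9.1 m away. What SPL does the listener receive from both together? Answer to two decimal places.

At the listener: L_A = 101.3 − 20·log₁₀(2.0) = 95.279 dB; L_B = 89.7 − 20·log₁₀(9.1) = 70.519 dB.
Combined: 10·log₁₀(10^(95.279/10)+10^(70.519/10)) = 95.29 dB SPL.

95.29 dB SPL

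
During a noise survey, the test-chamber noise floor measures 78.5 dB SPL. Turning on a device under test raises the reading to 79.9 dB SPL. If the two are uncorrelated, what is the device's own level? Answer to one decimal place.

Background correction is a power subtraction:
L_src = 10·log₁₀(10^(79.9/10) − 10^(78.5/10)) = 10·log₁₀(26930000) = 74.3 dB SPL.

74.3 dB SPL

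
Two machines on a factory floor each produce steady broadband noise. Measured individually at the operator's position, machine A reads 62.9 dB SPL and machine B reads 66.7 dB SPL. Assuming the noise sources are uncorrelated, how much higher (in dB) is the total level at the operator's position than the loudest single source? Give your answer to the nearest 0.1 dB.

1.5 dB

Add the sources as powers (linear), then convert back to dB:
L_total = 10·log₁₀(10^(62.9/10) + 10^(66.7/10)) = 68.21 dB SPL.
Excess over the loudest (66.7 dB): 68.21 − 66.7 = 1.5 dB.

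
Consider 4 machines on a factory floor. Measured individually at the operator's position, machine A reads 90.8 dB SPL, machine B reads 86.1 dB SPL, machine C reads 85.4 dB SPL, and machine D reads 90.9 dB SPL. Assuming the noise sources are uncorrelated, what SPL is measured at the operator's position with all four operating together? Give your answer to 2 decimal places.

Uncorrelated sources add in intensity (power), not in dB.
L_total = 10·log₁₀(10^(90.8/10) + 10^(86.1/10) + 10^(85.4/10) + 10^(90.9/10)) = 10·log₁₀(3187000000) = 95.03 dB SPL.

95.03 dB SPL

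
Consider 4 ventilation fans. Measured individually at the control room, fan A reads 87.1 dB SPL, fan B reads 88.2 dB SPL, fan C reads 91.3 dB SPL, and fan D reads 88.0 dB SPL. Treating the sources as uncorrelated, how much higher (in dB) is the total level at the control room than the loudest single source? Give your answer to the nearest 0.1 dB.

Uncorrelated sources add in intensity (power), not in dB.
L_total = 10·log₁₀(10^(87.1/10) + 10^(88.2/10) + 10^(91.3/10) + 10^(88.0/10)) = 94.99 dB SPL.
Excess over the loudest (91.3 dB): 94.99 − 91.3 = 3.7 dB.

3.7 dB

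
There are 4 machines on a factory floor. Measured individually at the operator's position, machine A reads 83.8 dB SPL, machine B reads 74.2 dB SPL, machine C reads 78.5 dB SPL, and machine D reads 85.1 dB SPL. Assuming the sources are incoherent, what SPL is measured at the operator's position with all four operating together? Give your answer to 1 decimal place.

Incoherent sources sum as intensities:
L_total = 10·log₁₀(10^(83.8/10) + 10^(74.2/10) + 10^(78.5/10) + 10^(85.1/10)) = 10·log₁₀(660600000) = 88.2 dB SPL.

88.2 dB SPL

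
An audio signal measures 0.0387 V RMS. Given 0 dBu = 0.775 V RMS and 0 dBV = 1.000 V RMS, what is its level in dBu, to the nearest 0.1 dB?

dBu = 20·log₁₀(V / 0.775 V).
20·log₁₀(0.0387/0.775) = -26.0 dBu.

-26.0 dBu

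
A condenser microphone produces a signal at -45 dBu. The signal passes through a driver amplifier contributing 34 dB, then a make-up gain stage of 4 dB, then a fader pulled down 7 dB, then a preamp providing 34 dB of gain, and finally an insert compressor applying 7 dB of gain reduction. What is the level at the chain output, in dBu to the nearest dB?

+13 dBu

Gain stages sum in dB:
-45 + 34 + 4 − 7 + 34 − 7 = +13 dBu.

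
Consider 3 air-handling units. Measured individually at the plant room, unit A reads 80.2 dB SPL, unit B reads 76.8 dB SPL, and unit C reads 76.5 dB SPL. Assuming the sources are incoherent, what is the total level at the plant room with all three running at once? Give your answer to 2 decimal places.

Uncorrelated sources add in intensity (power), not in dB.
L_total = 10·log₁₀(10^(80.2/10) + 10^(76.8/10) + 10^(76.5/10)) = 10·log₁₀(197200000) = 82.95 dB SPL.

82.95 dB SPL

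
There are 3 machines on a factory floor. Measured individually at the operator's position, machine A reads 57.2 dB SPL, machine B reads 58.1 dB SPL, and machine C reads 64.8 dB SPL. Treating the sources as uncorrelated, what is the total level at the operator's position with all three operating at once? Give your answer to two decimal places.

Uncorrelated sources add in intensity (power), not in dB.
L_total = 10·log₁₀(10^(57.2/10) + 10^(58.1/10) + 10^(64.8/10)) = 10·log₁₀(4190000) = 66.22 dB SPL.

66.22 dB SPL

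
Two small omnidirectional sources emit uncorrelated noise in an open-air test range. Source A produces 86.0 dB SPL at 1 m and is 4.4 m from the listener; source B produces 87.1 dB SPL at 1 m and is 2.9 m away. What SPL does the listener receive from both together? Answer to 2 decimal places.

79.11 dB SPL

At the listener: L_A = 86.0 − 20·log₁₀(4.4) = 73.131 dB; L_B = 87.1 − 20·log₁₀(2.9) = 77.852 dB.
Combined: 10·log₁₀(10^(73.131/10)+10^(77.852/10)) = 79.11 dB SPL.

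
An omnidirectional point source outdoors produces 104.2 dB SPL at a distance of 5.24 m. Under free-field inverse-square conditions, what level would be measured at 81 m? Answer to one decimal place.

80.4 dB SPL

Free-field point source: level drops by 20·log₁₀ of the distance ratio.
ΔL = −20·log₁₀(81/5.24) = -23.78 dB, so L₂ = 104.2 + (-23.78) = 80.4 dB SPL.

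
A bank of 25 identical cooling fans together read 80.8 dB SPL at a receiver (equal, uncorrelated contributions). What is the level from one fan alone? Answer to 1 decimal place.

66.8 dB SPL

25 equal incoherent sources add 10·log₁₀(25) = 13.98 dB over one source.
L_one = 80.8 − 13.98 = 66.8 dB SPL.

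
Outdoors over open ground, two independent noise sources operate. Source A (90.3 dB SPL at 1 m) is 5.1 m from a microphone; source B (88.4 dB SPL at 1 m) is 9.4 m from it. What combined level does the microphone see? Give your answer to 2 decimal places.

76.90 dB SPL

At the listener: L_A = 90.3 − 20·log₁₀(5.1) = 76.149 dB; L_B = 88.4 − 20·log₁₀(9.4) = 68.937 dB.
Combined: 10·log₁₀(10^(76.149/10)+10^(68.937/10)) = 76.90 dB SPL.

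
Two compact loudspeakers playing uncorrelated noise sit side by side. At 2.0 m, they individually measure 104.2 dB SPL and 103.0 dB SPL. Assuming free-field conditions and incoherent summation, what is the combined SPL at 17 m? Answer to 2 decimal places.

Combined at 2.0 m: 10·log₁₀(10^(104.2/10)+10^(103.0/10)) = 106.652 dB SPL.
Then apply −20·log₁₀(17/2.0) = -18.588 dB → 88.06 dB SPL.

88.06 dB SPL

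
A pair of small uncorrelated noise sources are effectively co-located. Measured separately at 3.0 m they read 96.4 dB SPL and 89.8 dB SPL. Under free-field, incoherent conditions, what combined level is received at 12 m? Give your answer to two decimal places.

Combined at 3.0 m: 10·log₁₀(10^(96.4/10)+10^(89.8/10)) = 97.259 dB SPL.
Then apply −20·log₁₀(12/3.0) = -12.041 dB → 85.22 dB SPL.

85.22 dB SPL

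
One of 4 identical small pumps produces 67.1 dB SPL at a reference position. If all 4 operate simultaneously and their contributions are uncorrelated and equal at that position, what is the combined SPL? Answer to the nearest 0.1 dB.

4 equal incoherent sources raise the level by 10·log₁₀(4) = 6.02 dB.
L_total = 67.1 + 6.02 = 73.1 dB SPL.

73.1 dB SPL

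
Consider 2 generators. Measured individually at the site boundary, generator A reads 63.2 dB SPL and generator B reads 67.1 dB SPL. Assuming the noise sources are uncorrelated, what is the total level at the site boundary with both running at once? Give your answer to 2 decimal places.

68.58 dB SPL

Incoherent sources sum as intensities:
L_total = 10·log₁₀(10^(63.2/10) + 10^(67.1/10)) = 10·log₁₀(7218000) = 68.58 dB SPL.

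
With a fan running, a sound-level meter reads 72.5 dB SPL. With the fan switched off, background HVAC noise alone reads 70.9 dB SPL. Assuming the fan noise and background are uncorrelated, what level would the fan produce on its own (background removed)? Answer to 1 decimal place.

67.4 dB SPL

Background correction is a power subtraction:
L_src = 10·log₁₀(10^(72.5/10) − 10^(70.9/10)) = 10·log₁₀(5480000) = 67.4 dB SPL.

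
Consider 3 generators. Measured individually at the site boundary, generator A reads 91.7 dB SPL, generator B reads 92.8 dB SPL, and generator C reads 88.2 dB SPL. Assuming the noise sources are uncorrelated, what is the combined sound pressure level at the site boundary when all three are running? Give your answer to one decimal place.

Incoherent sources sum as intensities:
L_total = 10·log₁₀(10^(91.7/10) + 10^(92.8/10) + 10^(88.2/10)) = 10·log₁₀(4045000000) = 96.1 dB SPL.

96.1 dB SPL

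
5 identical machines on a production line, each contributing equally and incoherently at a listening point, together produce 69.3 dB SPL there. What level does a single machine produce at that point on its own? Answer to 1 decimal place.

5 equal incoherent sources add 10·log₁₀(5) = 6.99 dB over one source.
L_one = 69.3 − 6.99 = 62.3 dB SPL.

62.3 dB SPL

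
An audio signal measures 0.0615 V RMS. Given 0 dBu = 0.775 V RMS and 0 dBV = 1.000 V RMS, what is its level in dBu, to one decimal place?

dBu = 20·log₁₀(V / 0.775 V).
20·log₁₀(0.0615/0.775) = -22.0 dBu.

-22.0 dBu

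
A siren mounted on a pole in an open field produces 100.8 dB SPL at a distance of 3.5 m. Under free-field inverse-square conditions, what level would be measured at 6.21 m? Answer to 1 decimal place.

95.8 dB SPL

Free-field point source: level drops by 20·log₁₀ of the distance ratio.
ΔL = −20·log₁₀(6.21/3.5) = -4.98 dB, so L₂ = 100.8 + (-4.98) = 95.8 dB SPL.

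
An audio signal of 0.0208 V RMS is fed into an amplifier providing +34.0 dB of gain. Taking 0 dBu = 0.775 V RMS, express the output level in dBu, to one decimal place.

Input level: 20·log₁₀(0.0208/0.775) = -31.42 dBu.
Output: -31.42 + 34.0 = +2.6 dBu.

+2.6 dBu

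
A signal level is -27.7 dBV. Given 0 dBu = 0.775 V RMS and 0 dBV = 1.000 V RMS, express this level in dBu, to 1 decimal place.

The offset between the scales is 20·log₁₀(0.775/1.000) = −2.214 dB.
So dBu = -27.7 + 2.214 = -25.5 dBu.

-25.5 dBu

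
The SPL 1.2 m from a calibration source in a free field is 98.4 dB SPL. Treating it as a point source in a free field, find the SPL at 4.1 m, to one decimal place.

Inverse-square spreading gives ΔL = −20·log₁₀(d₂/d₁).
ΔL = −20·log₁₀(4.1/1.2) = -10.67 dB, so L₂ = 98.4 + (-10.67) = 87.7 dB SPL.

87.7 dB SPL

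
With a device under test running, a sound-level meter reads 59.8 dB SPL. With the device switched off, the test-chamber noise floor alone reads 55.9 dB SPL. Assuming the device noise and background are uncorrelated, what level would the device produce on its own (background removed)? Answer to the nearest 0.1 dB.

Background correction is a power subtraction:
L_src = 10·log₁₀(10^(59.8/10) − 10^(55.9/10)) = 10·log₁₀(565900) = 57.5 dB SPL.

57.5 dB SPL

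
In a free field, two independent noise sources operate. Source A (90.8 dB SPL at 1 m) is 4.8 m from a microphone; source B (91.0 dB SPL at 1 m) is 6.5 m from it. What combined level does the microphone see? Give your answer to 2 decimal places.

79.14 dB SPL

At the listener: L_A = 90.8 − 20·log₁₀(4.8) = 77.175 dB; L_B = 91.0 − 20·log₁₀(6.5) = 74.742 dB.
Combined: 10·log₁₀(10^(77.175/10)+10^(74.742/10)) = 79.14 dB SPL.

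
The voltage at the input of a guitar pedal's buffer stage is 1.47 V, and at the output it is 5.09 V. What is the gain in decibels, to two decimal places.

10.79 dB

Voltage ratio → dB uses the 20·log₁₀ form:
20·log₁₀(5.09/1.47) = 20·log₁₀(3.463) = 10.79 dB.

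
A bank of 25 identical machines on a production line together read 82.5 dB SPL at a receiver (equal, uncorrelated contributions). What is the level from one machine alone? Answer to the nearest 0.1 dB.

68.5 dB SPL

25 equal incoherent sources add 10·log₁₀(25) = 13.98 dB over one source.
L_one = 82.5 − 13.98 = 68.5 dB SPL.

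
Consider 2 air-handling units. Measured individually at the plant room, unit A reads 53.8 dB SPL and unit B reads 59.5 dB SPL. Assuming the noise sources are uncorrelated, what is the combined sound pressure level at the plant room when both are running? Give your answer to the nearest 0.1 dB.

Uncorrelated sources add in intensity (power), not in dB.
L_total = 10·log₁₀(10^(53.8/10) + 10^(59.5/10)) = 10·log₁₀(1131000) = 60.5 dB SPL.

60.5 dB SPL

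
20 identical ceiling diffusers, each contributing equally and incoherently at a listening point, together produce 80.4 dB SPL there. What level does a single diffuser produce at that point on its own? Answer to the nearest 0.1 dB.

67.4 dB SPL

20 equal incoherent sources add 10·log₁₀(20) = 13.01 dB over one source.
L_one = 80.4 − 13.01 = 67.4 dB SPL.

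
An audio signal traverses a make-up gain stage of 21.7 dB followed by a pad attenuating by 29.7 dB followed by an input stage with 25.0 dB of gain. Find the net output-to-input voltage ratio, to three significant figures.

Net gain = 21.7 + (−29.7) + 25.0 = 17.0 dB.
Voltage ratio = 10^(17.0/20) = 7.08.

7.08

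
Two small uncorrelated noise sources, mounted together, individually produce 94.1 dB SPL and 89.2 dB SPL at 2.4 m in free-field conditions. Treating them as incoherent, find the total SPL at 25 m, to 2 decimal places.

Combined at 2.4 m: 10·log₁₀(10^(94.1/10)+10^(89.2/10)) = 95.318 dB SPL.
Then apply −20·log₁₀(25/2.4) = -20.355 dB → 74.96 dB SPL.

74.96 dB SPL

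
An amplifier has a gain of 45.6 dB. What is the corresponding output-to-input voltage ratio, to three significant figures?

191

Voltage ratio = 10^(dB/20).
10^(45.6/20) = 10^(2.280) = 191.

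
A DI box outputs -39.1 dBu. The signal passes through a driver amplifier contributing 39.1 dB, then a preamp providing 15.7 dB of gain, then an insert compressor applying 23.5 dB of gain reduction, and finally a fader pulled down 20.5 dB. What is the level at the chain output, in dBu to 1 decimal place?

Gain stages sum in dB:
-39.1 + 39.1 + 15.7 − 23.5 − 20.5 = -28.3 dBu.

-28.3 dBu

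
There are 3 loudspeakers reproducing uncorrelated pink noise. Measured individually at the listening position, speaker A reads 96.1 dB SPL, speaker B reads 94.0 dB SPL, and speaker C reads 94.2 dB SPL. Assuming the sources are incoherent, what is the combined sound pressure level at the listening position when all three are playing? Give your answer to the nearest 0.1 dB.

Add the sources as powers (linear), then convert back to dB:
L_total = 10·log₁₀(10^(96.1/10) + 10^(94.0/10) + 10^(94.2/10)) = 10·log₁₀(9216000000) = 99.6 dB SPL.

99.6 dB SPL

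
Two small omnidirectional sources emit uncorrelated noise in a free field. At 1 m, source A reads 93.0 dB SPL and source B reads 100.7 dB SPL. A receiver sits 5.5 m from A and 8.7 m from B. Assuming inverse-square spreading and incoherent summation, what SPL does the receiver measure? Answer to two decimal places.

83.45 dB SPL

At the listener: L_A = 93.0 − 20·log₁₀(5.5) = 78.193 dB; L_B = 100.7 − 20·log₁₀(8.7) = 81.910 dB.
Combined: 10·log₁₀(10^(78.193/10)+10^(81.910/10)) = 83.45 dB SPL.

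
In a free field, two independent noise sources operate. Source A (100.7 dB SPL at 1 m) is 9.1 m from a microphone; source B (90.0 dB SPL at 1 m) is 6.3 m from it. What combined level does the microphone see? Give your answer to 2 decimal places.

At the listener: L_A = 100.7 − 20·log₁₀(9.1) = 81.519 dB; L_B = 90.0 − 20·log₁₀(6.3) = 74.013 dB.
Combined: 10·log₁₀(10^(81.519/10)+10^(74.013/10)) = 82.23 dB SPL.

82.23 dB SPL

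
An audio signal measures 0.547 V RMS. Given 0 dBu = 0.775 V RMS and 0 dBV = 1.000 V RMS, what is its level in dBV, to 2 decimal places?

-5.24 dBV

dBV = 20·log₁₀(V / 1.000 V).
20·log₁₀(0.547/1.000) = -5.24 dBV.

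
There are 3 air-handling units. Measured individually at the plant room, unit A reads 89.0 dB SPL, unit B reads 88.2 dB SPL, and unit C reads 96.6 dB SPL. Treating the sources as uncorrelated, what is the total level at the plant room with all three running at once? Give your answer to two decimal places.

Incoherent sources sum as intensities:
L_total = 10·log₁₀(10^(89.0/10) + 10^(88.2/10) + 10^(96.6/10)) = 10·log₁₀(6026000000) = 97.80 dB SPL.

97.80 dB SPL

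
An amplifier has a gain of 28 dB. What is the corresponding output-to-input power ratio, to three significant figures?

631

Power ratio = 10^(dB/10).
10^(28/10) = 10^(2.800) = 631.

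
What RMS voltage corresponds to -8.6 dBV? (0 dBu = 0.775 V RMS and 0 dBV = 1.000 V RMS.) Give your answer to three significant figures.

V = 1.000 V × 10^(-8.6/20).
= 1.000 × 0.3715 = 0.372 V.

0.372 V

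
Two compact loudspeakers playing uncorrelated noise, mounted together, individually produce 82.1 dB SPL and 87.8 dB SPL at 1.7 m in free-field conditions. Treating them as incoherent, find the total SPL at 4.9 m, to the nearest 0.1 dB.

Combined at 1.7 m: 10·log₁₀(10^(82.1/10)+10^(87.8/10)) = 88.84 dB SPL.
Then apply −20·log₁₀(4.9/1.7) = -9.19 dB → 79.6 dB SPL.

79.6 dB SPL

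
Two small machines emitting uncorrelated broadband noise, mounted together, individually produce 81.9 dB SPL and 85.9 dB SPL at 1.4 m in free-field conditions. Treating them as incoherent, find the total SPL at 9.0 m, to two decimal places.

71.19 dB SPL

Combined at 1.4 m: 10·log₁₀(10^(81.9/10)+10^(85.9/10)) = 87.355 dB SPL.
Then apply −20·log₁₀(9.0/1.4) = -16.162 dB → 71.19 dB SPL.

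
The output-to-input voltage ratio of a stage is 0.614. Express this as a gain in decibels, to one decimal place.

-4.2 dB

Voltage ratio → dB uses the 20·log₁₀ form:
20·log₁₀(0.614) = -4.2 dB.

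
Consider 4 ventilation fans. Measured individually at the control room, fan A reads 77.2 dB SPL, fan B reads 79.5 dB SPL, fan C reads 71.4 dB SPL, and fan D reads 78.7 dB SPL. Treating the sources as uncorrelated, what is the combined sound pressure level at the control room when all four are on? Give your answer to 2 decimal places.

Incoherent sources sum as intensities:
L_total = 10·log₁₀(10^(77.2/10) + 10^(79.5/10) + 10^(71.4/10) + 10^(78.7/10)) = 10·log₁₀(229500000) = 83.61 dB SPL.

83.61 dB SPL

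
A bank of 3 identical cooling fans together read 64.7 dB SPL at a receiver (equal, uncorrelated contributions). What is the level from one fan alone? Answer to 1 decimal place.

59.9 dB SPL

3 equal incoherent sources add 10·log₁₀(3) = 4.77 dB over one source.
L_one = 64.7 − 4.77 = 59.9 dB SPL.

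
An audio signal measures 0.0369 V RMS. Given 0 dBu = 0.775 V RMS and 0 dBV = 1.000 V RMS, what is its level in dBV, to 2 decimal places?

-28.66 dBV

dBV = 20·log₁₀(V / 1.000 V).
20·log₁₀(0.0369/1.000) = -28.66 dBV.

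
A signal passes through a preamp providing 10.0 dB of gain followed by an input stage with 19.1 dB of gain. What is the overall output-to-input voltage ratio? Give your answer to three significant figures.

28.5

Net gain = 10.0 + 19.1 = 29.1 dB.
Voltage ratio = 10^(29.1/20) = 28.5.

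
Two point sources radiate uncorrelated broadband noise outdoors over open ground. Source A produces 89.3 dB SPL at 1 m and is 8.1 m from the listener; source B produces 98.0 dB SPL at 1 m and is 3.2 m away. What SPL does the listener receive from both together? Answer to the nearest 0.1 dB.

88.0 dB SPL

At the listener: L_A = 89.3 − 20·log₁₀(8.1) = 71.13 dB; L_B = 98.0 − 20·log₁₀(3.2) = 87.90 dB.
Combined: 10·log₁₀(10^(71.13/10)+10^(87.90/10)) = 88.0 dB SPL.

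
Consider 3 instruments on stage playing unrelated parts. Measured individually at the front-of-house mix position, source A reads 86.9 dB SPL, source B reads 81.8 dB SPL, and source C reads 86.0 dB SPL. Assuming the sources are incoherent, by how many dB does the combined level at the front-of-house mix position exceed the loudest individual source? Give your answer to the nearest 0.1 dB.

3.3 dB

Incoherent sources sum as intensities:
L_total = 10·log₁₀(10^(86.9/10) + 10^(81.8/10) + 10^(86.0/10)) = 90.17 dB SPL.
Excess over the loudest (86.9 dB): 90.17 − 86.9 = 3.3 dB.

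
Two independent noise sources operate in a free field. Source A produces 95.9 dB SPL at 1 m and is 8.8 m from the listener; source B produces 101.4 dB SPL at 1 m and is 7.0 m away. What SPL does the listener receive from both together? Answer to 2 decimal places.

At the listener: L_A = 95.9 − 20·log₁₀(8.8) = 77.010 dB; L_B = 101.4 − 20·log₁₀(7.0) = 84.498 dB.
Combined: 10·log₁₀(10^(77.010/10)+10^(84.498/10)) = 85.21 dB SPL.

85.21 dB SPL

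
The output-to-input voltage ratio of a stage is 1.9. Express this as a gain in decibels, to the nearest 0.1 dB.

For a voltage ratio, dB = 20·log₁₀(V₂/V₁).
20·log₁₀(1.9) = 5.6 dB.

5.6 dB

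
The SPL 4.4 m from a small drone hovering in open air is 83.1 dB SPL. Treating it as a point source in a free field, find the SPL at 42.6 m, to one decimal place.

63.4 dB SPL

Free-field point source: level drops by 20·log₁₀ of the distance ratio.
ΔL = −20·log₁₀(42.6/4.4) = -19.72 dB, so L₂ = 83.1 + (-19.72) = 63.4 dB SPL.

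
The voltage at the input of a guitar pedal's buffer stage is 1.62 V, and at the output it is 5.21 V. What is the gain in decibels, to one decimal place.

Voltage ratio → dB uses the 20·log₁₀ form:
20·log₁₀(5.21/1.62) = 20·log₁₀(3.216) = 10.1 dB.

10.1 dB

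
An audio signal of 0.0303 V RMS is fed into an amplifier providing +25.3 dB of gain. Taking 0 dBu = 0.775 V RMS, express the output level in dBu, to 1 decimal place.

Input level: 20·log₁₀(0.0303/0.775) = -28.16 dBu.
Output: -28.16 + 25.3 = -2.9 dBu.

-2.9 dBu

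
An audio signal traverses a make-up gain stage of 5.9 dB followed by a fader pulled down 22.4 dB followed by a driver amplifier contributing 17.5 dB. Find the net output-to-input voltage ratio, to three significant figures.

Net gain = 5.9 + (−22.4) + 17.5 = 1.0 dB.
Voltage ratio = 10^(1.0/20) = 1.12.

1.12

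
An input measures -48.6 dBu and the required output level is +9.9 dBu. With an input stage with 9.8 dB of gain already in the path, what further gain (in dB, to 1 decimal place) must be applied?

The required make-up gain is the shortfall in the dB sum.
G = +9.9 − (-48.6) − 9.8 = 48.7 dB.

48.7 dB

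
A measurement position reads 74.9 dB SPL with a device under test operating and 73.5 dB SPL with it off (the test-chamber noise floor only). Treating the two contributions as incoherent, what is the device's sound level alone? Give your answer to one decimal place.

Remove the background by subtracting linear intensities:
L_src = 10·log₁₀(10^(74.9/10) − 10^(73.5/10)) = 10·log₁₀(8516000) = 69.3 dB SPL.

69.3 dB SPL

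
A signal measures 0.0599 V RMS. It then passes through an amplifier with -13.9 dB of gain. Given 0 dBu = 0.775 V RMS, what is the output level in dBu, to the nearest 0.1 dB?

-36.1 dBu

Input level: 20·log₁₀(0.0599/0.775) = -22.24 dBu.
Output: -22.24 − 13.9 = -36.1 dBu.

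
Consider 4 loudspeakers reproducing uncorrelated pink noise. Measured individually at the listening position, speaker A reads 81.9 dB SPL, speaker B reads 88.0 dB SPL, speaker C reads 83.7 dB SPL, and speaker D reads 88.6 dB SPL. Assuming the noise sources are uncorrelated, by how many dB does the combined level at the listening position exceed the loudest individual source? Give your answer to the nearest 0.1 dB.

Uncorrelated sources add in intensity (power), not in dB.
L_total = 10·log₁₀(10^(81.9/10) + 10^(88.0/10) + 10^(83.7/10) + 10^(88.6/10)) = 92.42 dB SPL.
Excess over the loudest (88.6 dB): 92.42 − 88.6 = 3.8 dB.

3.8 dB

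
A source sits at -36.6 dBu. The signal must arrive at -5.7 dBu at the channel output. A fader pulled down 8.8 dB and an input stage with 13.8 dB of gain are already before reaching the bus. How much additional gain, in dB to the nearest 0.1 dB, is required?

The required make-up gain is the shortfall in the dB sum.
G = -5.7 − (-36.6) + 8.8 − 13.8 = 25.9 dB.

25.9 dB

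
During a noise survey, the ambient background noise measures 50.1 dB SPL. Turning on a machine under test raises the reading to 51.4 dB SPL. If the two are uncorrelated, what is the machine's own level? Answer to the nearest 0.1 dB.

Background correction is a power subtraction:
L_src = 10·log₁₀(10^(51.4/10) − 10^(50.1/10)) = 10·log₁₀(35710) = 45.5 dB SPL.

45.5 dB SPL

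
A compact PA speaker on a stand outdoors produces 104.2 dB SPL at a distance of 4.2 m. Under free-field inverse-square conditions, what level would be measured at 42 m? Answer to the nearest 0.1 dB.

84.2 dB SPL

Free-field point source: level drops by 20·log₁₀ of the distance ratio.
ΔL = −20·log₁₀(42/4.2) = -20.00 dB, so L₂ = 104.2 + (-20.00) = 84.2 dB SPL.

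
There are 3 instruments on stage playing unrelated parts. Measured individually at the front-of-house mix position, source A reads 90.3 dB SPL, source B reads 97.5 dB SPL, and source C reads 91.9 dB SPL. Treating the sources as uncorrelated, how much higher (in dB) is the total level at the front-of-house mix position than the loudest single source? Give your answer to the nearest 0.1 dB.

Add the sources as powers (linear), then convert back to dB:
L_total = 10·log₁₀(10^(90.3/10) + 10^(97.5/10) + 10^(91.9/10)) = 99.16 dB SPL.
Excess over the loudest (97.5 dB): 99.16 − 97.5 = 1.7 dB.

1.7 dB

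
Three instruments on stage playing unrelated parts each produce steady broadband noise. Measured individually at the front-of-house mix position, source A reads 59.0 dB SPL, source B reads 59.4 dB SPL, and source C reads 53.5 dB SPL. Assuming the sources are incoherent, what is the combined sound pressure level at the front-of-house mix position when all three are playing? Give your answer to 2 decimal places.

Uncorrelated sources add in intensity (power), not in dB.
L_total = 10·log₁₀(10^(59.0/10) + 10^(59.4/10) + 10^(53.5/10)) = 10·log₁₀(1889000) = 62.76 dB SPL.

62.76 dB SPL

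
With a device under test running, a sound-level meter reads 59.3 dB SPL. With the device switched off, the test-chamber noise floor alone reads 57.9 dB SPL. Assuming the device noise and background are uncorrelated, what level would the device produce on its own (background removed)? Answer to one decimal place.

53.7 dB SPL

Background correction is a power subtraction:
L_src = 10·log₁₀(10^(59.3/10) − 10^(57.9/10)) = 10·log₁₀(234500) = 53.7 dB SPL.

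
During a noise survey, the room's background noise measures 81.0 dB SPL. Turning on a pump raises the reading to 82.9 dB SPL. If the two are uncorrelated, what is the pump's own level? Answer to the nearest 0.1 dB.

78.4 dB SPL

Remove the background by subtracting linear intensities:
L_src = 10·log₁₀(10^(82.9/10) − 10^(81.0/10)) = 10·log₁₀(69090000) = 78.4 dB SPL.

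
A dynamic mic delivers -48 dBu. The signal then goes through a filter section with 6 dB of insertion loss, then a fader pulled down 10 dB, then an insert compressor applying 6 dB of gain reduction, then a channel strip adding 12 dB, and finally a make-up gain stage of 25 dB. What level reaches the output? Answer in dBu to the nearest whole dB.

-33 dBu

Gain stages sum in dB:
-48 − 6 − 10 − 6 + 12 + 25 = -33 dBu.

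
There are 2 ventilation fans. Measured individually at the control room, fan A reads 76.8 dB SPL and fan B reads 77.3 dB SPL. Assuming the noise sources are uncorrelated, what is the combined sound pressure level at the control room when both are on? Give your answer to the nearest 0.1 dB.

Uncorrelated sources add in intensity (power), not in dB.
L_total = 10·log₁₀(10^(76.8/10) + 10^(77.3/10)) = 10·log₁₀(101600000) = 80.1 dB SPL.

80.1 dB SPL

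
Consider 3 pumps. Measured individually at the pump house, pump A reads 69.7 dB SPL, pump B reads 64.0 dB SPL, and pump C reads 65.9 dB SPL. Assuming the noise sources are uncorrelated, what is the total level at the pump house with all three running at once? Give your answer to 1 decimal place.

72.0 dB SPL

Add the sources as powers (linear), then convert back to dB:
L_total = 10·log₁₀(10^(69.7/10) + 10^(64.0/10) + 10^(65.9/10)) = 10·log₁₀(15730000) = 72.0 dB SPL.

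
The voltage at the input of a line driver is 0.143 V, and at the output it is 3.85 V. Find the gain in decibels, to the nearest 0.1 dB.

Voltage ratio → dB uses the 20·log₁₀ form:
20·log₁₀(3.85/0.143) = 20·log₁₀(26.92) = 28.6 dB.

28.6 dB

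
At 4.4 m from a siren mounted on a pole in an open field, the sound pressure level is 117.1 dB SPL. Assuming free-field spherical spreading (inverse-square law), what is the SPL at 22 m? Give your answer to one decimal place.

103.1 dB SPL

Free-field point source: level drops by 20·log₁₀ of the distance ratio.
ΔL = −20·log₁₀(22/4.4) = -13.98 dB, so L₂ = 117.1 + (-13.98) = 103.1 dB SPL.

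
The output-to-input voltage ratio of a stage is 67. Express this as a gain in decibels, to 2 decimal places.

Voltage is an amplitude quantity, so gain = 20·log₁₀(V_out/V_in).
20·log₁₀(67) = 36.52 dB.

36.52 dB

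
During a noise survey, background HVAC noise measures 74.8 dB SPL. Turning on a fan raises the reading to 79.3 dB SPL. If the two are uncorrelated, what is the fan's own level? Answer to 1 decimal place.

77.4 dB SPL

Remove the background by subtracting linear intensities:
L_src = 10·log₁₀(10^(79.3/10) − 10^(74.8/10)) = 10·log₁₀(54910000) = 77.4 dB SPL.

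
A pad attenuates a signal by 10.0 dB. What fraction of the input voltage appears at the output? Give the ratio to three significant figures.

Voltage ratio = 10^(dB/20).
10^(-10.0/20) = 10^(-0.5000) = 0.316.

0.316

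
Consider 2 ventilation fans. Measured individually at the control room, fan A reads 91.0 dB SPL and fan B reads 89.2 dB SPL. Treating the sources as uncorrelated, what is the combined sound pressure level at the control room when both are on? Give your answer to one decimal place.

Add the sources as powers (linear), then convert back to dB:
L_total = 10·log₁₀(10^(91.0/10) + 10^(89.2/10)) = 10·log₁₀(2091000000) = 93.2 dB SPL.

93.2 dB SPL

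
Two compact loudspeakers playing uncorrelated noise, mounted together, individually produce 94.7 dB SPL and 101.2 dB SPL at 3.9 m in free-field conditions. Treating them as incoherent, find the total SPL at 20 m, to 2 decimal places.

87.88 dB SPL

Combined at 3.9 m: 10·log₁₀(10^(94.7/10)+10^(101.2/10)) = 102.077 dB SPL.
Then apply −20·log₁₀(20/3.9) = -14.199 dB → 87.88 dB SPL.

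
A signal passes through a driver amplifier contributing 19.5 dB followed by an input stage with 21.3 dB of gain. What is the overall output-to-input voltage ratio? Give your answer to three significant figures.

110

Net gain = 19.5 + 21.3 = 40.8 dB.
Voltage ratio = 10^(40.8/20) = 110.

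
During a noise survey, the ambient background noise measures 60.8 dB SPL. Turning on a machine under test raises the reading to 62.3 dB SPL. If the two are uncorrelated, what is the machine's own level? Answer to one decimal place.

57.0 dB SPL

Background correction is a power subtraction:
L_src = 10·log₁₀(10^(62.3/10) − 10^(60.8/10)) = 10·log₁₀(496000) = 57.0 dB SPL.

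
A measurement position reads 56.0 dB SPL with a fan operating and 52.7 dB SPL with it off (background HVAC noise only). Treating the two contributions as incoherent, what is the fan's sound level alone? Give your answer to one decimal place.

53.3 dB SPL

Subtract intensities: L_src = 10·log₁₀(10^(L_total/10) − 10^(L_bg/10)).
L_src = 10·log₁₀(10^(56.0/10) − 10^(52.7/10)) = 10·log₁₀(211900) = 53.3 dB SPL.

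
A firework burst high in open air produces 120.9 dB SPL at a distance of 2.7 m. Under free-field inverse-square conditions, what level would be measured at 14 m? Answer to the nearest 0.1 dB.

106.6 dB SPL

Inverse-square spreading gives ΔL = −20·log₁₀(d₂/d₁).
ΔL = −20·log₁₀(14/2.7) = -14.30 dB, so L₂ = 120.9 + (-14.30) = 106.6 dB SPL.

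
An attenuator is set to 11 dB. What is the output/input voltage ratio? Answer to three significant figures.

Voltage ratio = 10^(dB/20).
10^(-11/20) = 10^(-0.5500) = 0.282.

0.282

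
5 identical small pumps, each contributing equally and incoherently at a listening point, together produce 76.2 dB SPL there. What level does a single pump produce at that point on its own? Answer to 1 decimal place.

69.2 dB SPL

5 equal incoherent sources add 10·log₁₀(5) = 6.99 dB over one source.
L_one = 76.2 − 6.99 = 69.2 dB SPL.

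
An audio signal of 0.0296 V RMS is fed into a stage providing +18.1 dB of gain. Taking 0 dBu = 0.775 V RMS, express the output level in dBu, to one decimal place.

-10.3 dBu

Input level: 20·log₁₀(0.0296/0.775) = -28.36 dBu.
Output: -28.36 + 18.1 = -10.3 dBu.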